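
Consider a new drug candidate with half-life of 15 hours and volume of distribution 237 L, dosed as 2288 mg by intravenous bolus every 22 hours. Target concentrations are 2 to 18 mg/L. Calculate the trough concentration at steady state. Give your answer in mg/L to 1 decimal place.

5.5 mg/L

τ/t½ = 22/15 ≈ 1.4667, so fraction remaining f = (1/2)^(22/15) ≈ 0.3618.
Single-dose peak C₀ = D/Vd = 2288/237 ≈ 9.654 mg/L.
Steady-state trough Cmin,ss = C₀·f/(1−f) ≈ 9.654 × 0.3618/0.6382 ≈ 5.473 mg/L.
Trough 5.5 mg/L vs MEC 2 mg/L: adequate.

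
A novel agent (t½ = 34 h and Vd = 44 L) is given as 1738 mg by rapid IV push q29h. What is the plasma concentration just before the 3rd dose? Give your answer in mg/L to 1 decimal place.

f = (1/2)^(τ/t½) = (1/2)^(29/34) ≈ 0.5537.
C₀ = D/Vd = 1738/44 ≈ 39.500 mg/L.
Before the 3rd dose, 2 doses have been given. Superposition: Cmin = C₀·(f + f²).
≈ 39.500 × (0.5537 + 0.3066) ≈ 39.500 × 0.8603 ≈ 33.982 mg/L.

34.0 mg/L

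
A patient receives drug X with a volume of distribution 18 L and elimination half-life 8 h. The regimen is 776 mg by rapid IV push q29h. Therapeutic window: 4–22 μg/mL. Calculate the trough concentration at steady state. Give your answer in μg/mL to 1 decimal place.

3.8 μg/mL

Over one 29-h interval, 29/8 ≈ 3.625 half-lives elapse, leaving f ≈ 0.0811 of each dose.
Each bolus raises the concentration by D/Vd = 776/18 ≈ 43.111 μg/mL.
Steady-state trough Cmin,ss = C₀·f/(1−f) ≈ 43.111 × 0.0811/0.9189 ≈ 3.805 μg/mL.
Trough 3.8 μg/mL vs MEC 4 μg/mL: subtherapeutic.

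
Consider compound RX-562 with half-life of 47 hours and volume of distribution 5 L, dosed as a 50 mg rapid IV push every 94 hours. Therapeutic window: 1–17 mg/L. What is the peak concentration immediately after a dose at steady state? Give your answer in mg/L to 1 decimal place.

13.3 mg/L

The dosing interval is 2 half-lives, so f = 2^(−2) = 0.25.
Accumulation ratio R = 1/(1 − f) = 1/0.75 = 4/3.
Single-dose peak C₀ = D/Vd = 50/5 = 10 mg/L.
Steady-state peak Cmax,ss = C₀·R = 10 × 4/3 ≈ 13.333 mg/L.
Peak 13.3 mg/L vs MTC 17 mg/L: below toxic threshold.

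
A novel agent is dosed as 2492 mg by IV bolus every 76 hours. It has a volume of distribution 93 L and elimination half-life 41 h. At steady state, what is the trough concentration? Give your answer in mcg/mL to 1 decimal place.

Over one 76-h interval, 76/41 ≈ 1.8537 half-lives elapse, leaving f ≈ 0.2767 of each dose.
Accumulation ratio R = 1/(1 − f) ≈ 1/0.7233 ≈ 1.3826.
Each bolus raises the concentration by D/Vd = 2492/93 ≈ 26.796 mcg/mL.
Steady-state peak Cmax,ss = C₀·R ≈ 26.796 × 1.3826 ≈ 37.048 mcg/mL.
One interval later, Cmin,ss = Cmax,ss·e^(−kτ) ≈ 37.048 × 0.2767 ≈ 10.251 mcg/mL.

10.3 mcg/mL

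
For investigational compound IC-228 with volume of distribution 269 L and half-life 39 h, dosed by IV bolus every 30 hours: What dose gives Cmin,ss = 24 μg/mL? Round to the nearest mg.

τ/t½ = 30/39 ≈ 0.76923, so f = (1/2)^(30/39) ≈ 0.586730.
Cmin,ss = (D/Vd)·f/(1−f), so D = Cmin,ss·Vd·(1−f)/f.
D = 24 × 269 × (1−f)/f ≈ 24 × 269 × 0.70436 ≈ 4547.35 mg.

4547 mg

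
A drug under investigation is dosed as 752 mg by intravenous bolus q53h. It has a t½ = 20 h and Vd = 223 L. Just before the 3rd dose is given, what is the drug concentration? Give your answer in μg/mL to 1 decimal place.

0.6 μg/mL

f = (1/2)^(τ/t½) = (1/2)^(53/20) ≈ 0.1593.
C₀ = D/Vd = 752/223 ≈ 3.372 μg/mL.
Before the 3rd dose, 2 doses have been given. Superposition: Cmin = C₀·(f + f²).
≈ 3.372 × (0.1593 + 0.0254) ≈ 3.372 × 0.1847 ≈ 0.623 μg/mL.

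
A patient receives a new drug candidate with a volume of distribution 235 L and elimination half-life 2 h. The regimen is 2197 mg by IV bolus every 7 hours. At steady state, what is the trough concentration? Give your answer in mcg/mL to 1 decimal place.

Over one 7-h interval, 7/2 ≈ 3.5 half-lives elapse, leaving f ≈ 0.0884 of each dose.
Each bolus raises the concentration by D/Vd = 2197/235 ≈ 9.349 mcg/mL.
Steady-state trough Cmin,ss = C₀·f/(1−f) ≈ 9.349 × 0.0884/0.9116 ≈ 0.907 mcg/mL.

0.9 mcg/mL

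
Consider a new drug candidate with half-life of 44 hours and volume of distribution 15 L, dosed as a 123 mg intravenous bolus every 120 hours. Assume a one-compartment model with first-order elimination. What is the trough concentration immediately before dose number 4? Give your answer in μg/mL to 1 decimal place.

1.5 μg/mL

f = (1/2)^(τ/t½) = (1/2)^(120/44) ≈ 0.1510.
C₀ = D/Vd = 123/15 ≈ 8.200 μg/mL.
Before the 4th dose, 3 doses have been given. Superposition: Cmin = C₀·(f + f² + … + f^3).
≈ 8.200 × (0.1510 + 0.0228 + 0.0034) ≈ 8.200 × 0.1772 ≈ 1.453 μg/mL.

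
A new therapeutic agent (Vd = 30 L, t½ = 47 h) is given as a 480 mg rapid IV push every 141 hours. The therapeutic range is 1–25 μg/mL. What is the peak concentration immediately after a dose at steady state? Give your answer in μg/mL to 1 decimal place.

18.3 μg/mL

The dosing interval is 3 half-lives, so f = 2^(−3) = 0.125.
At steady state, R = 1/(1 − 0.125) = 8/7.
Single-dose peak C₀ = D/Vd = 480/30 = 16 μg/mL.
Steady-state peak Cmax,ss = C₀·R = 16 × 8/7 ≈ 18.286 μg/mL.
Peak 18.3 μg/mL vs MTC 25 μg/mL: below toxic threshold.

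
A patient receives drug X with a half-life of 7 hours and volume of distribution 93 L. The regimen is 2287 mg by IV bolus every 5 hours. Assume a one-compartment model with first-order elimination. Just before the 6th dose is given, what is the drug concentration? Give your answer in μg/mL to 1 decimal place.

35.2 μg/mL

f = (1/2)^(τ/t½) = (1/2)^(5/7) ≈ 0.6095.
C₀ = D/Vd = 2287/93 ≈ 24.591 μg/mL.
Before the 6th dose, 5 doses have been given. Superposition: Cmin = C₀·(f + f² + … + f^5).
≈ 24.591 × (0.6095 + 0.3715 + 0.2264 + 0.1380 + 0.0841) ≈ 24.591 × 1.4295 ≈ 35.153 μg/mL.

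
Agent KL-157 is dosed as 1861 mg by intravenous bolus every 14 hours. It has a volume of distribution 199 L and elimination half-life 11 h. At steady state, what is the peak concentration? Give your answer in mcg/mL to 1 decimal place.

16.0 mcg/mL

k = ln2/t½ = ln2/11 ≈ 0.063013 h⁻¹; fraction remaining f = e^(−kτ) = e^(−0.063013×14) ≈ 0.4139.
At steady state, accumulation factor R = 1/(1 − e^(−kτ)) ≈ 1.7062.
Single-dose peak C₀ = D/Vd = 1861/199 ≈ 9.352 mcg/mL.
Steady-state peak Cmax,ss = C₀·R ≈ 9.352 × 1.7062 ≈ 15.956 mcg/mL.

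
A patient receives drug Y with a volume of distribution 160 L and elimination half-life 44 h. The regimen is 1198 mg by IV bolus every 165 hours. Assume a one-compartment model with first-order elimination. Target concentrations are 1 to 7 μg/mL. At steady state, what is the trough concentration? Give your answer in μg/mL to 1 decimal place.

Over one 165-h interval, 165/44 ≈ 3.75 half-lives elapse, leaving f ≈ 0.0743 of each dose.
Accumulation ratio R = 1/(1 − f) ≈ 1/0.9257 ≈ 1.0803.
Each bolus raises the concentration by D/Vd = 1198/160 ≈ 7.487 μg/mL.
Cmax,ss = C₀/(1 − f) ≈ 7.487/0.9257 ≈ 8.088 μg/mL.
Steady-state trough Cmin,ss = Cmax,ss·f ≈ 8.088 × 0.0743 ≈ 0.601 μg/mL.
Trough 0.6 μg/mL vs MEC 1 μg/mL: subtherapeutic.

0.6 μg/mL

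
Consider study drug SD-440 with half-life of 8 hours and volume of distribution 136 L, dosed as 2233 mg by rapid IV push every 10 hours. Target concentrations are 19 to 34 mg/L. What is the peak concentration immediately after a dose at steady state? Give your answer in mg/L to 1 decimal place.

Over one 10-h interval, 10/8 ≈ 1.25 half-lives elapse, leaving f ≈ 0.4204 of each dose.
At steady state, accumulation factor R = 1/(1 − e^(−kτ)) ≈ 1.7253.
Single-dose peak C₀ = D/Vd = 2233/136 ≈ 16.419 mg/L.
Steady-state peak Cmax,ss = C₀·R ≈ 16.419 × 1.7253 ≈ 28.328 mg/L.
Peak 28.3 mg/L vs MTC 34 mg/L: below toxic threshold.

28.3 mg/L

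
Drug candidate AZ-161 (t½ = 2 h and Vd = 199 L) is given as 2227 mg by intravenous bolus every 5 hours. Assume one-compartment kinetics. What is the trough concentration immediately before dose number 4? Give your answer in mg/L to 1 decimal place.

2.4 mg/L

f = (1/2)^(τ/t½) = (1/2)^(5/2) ≈ 0.1768.
C₀ = D/Vd = 2227/199 ≈ 11.191 mg/L.
Before the 4th dose, 3 doses have been given. Superposition: Cmin = C₀·(f + f² + … + f^3).
≈ 11.191 × (0.1768 + 0.0313 + 0.0055) ≈ 11.191 × 0.2136 ≈ 2.390 mg/L.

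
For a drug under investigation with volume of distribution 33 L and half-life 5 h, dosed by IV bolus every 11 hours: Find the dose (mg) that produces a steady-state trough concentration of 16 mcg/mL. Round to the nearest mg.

1898 mg

τ/t½ = 11/5 ≈ 2.2, so f = (1/2)^(11/5) ≈ 0.217638.
Cmin,ss = (D/Vd)·f/(1−f), so D = Cmin,ss·Vd·(1−f)/f.
D = 16 × 33 × (1−f)/f ≈ 16 × 33 × 3.59479 ≈ 1898.05 mg.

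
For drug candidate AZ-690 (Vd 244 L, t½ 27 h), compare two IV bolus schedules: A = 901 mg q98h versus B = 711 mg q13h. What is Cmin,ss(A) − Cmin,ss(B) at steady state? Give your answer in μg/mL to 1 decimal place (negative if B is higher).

-7.0 μg/mL

Regimen A: f = (1/2)^(98/27) ≈ 0.0808; Cmin,ss = (901/244)·f/(1−f) ≈ 0.325 μg/mL.
Regimen B: f = (1/2)^(13/27) ≈ 0.7162; Cmin,ss = (711/244)·f/(1−f) ≈ 7.354 μg/mL.
Difference ≈ 0.325 − 7.354 ≈ -7.029 μg/mL.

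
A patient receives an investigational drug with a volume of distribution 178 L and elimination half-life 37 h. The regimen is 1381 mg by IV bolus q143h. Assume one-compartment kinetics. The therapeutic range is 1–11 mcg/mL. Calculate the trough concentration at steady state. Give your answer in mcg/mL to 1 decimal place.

0.6 mcg/mL

k = ln2/t½ = ln2/37 ≈ 0.018734 h⁻¹; fraction remaining f = e^(−kτ) = e^(−0.018734×143) ≈ 0.0686.
Each bolus raises the concentration by D/Vd = 1381/178 ≈ 7.758 mcg/mL.
Steady-state trough Cmin,ss = C₀·f/(1−f) ≈ 7.758 × 0.0686/0.9314 ≈ 0.571 mcg/mL.
Trough 0.6 mcg/mL vs MEC 1 mcg/mL: subtherapeutic.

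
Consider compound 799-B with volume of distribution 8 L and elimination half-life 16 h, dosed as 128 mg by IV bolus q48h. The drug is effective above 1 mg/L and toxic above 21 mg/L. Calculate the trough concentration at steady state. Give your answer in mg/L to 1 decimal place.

The dosing interval is 3 half-lives, so f = 2^(−3) = 0.125.
At steady state, R = 1/(1 − 0.125) = 8/7.
Single-dose peak C₀ = D/Vd = 128/8 = 16 mg/L.
Steady-state peak Cmax,ss = C₀·R = 16 × 8/7 ≈ 18.286 mg/L.
Steady-state trough Cmin,ss = Cmax,ss·f ≈ 18.286 × 0.125 ≈ 2.286 mg/L.
Trough 2.3 mg/L vs MEC 1 mg/L: adequate.

2.3 mg/L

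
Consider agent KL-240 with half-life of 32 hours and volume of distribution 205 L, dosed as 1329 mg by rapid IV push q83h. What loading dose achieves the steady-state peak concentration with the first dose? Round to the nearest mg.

f = (1/2)^(83/32) ≈ 0.165655; accumulation ratio R = 1/(1−f) ≈ 1.19854.
Loading dose to hit Cmax,ss on first dose: D_load = D_maint·R ≈ 1329 × 1.19854 ≈ 1592.86 mg.

1593 mg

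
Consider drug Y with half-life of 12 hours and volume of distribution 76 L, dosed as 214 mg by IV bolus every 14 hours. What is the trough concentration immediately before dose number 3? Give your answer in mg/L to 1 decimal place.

1.8 mg/L

f = (1/2)^(τ/t½) = (1/2)^(14/12) ≈ 0.4454.
C₀ = D/Vd = 214/76 ≈ 2.816 mg/L.
Before the 3rd dose, 2 doses have been given. Superposition: Cmin = C₀·(f + f²).
≈ 2.816 × (0.4454 + 0.1984) ≈ 2.816 × 0.6438 ≈ 1.813 mg/L.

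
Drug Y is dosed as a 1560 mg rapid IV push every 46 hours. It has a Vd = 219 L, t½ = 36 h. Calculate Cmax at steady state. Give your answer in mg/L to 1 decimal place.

k = ln2/t½ = ln2/36 ≈ 0.019254 h⁻¹; fraction remaining f = e^(−kτ) = e^(−0.019254×46) ≈ 0.4124.
Accumulation ratio R = 1/(1 − f) ≈ 1/0.5876 ≈ 1.7018.
Each bolus raises the concentration by D/Vd = 1560/219 ≈ 7.123 mg/L.
Steady-state peak Cmax,ss = C₀·R ≈ 7.123 × 1.7018 ≈ 12.122 mg/L.

12.1 mg/L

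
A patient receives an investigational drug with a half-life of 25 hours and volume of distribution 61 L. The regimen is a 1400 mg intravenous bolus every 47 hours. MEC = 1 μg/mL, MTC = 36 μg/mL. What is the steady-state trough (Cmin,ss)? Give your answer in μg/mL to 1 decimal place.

k = ln2/t½ = ln2/25 ≈ 0.027726 h⁻¹; fraction remaining f = e^(−kτ) = e^(−0.027726×47) ≈ 0.2717.
At steady state, accumulation factor R = 1/(1 − e^(−kτ)) ≈ 1.3731.
Each bolus raises the concentration by D/Vd = 1400/61 ≈ 22.951 μg/mL.
Steady-state peak Cmax,ss = C₀·R ≈ 22.951 × 1.3731 ≈ 31.514 μg/mL.
One interval later, Cmin,ss = Cmax,ss·e^(−kτ) ≈ 31.514 × 0.2717 ≈ 8.562 μg/mL.
Trough 8.6 μg/mL vs MEC 1 μg/mL: adequate.

8.6 μg/mL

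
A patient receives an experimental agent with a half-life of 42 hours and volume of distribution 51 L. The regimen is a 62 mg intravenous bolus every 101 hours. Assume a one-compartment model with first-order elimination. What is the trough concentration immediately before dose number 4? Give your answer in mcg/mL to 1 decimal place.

f = (1/2)^(τ/t½) = (1/2)^(101/42) ≈ 0.1888.
C₀ = D/Vd = 62/51 ≈ 1.216 mcg/mL.
Before the 4th dose, 3 doses have been given. Superposition: Cmin = C₀·(f + f² + … + f^3).
≈ 1.216 × (0.1888 + 0.0356 + 0.0067) ≈ 1.216 × 0.2311 ≈ 0.281 mcg/mL.

0.3 mcg/mL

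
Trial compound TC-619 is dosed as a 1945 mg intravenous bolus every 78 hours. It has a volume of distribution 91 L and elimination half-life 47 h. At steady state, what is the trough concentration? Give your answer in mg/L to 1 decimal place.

9.9 mg/L

Over one 78-h interval, 78/47 ≈ 1.6596 half-lives elapse, leaving f ≈ 0.3165 of each dose.
Accumulation ratio R = 1/(1 − f) ≈ 1/0.6835 ≈ 1.4631.
Single-dose peak C₀ = D/Vd = 1945/91 ≈ 21.374 mg/L.
Steady-state peak Cmax,ss = C₀·R ≈ 21.374 × 1.4631 ≈ 31.272 mg/L.
One interval later, Cmin,ss = Cmax,ss·e^(−kτ) ≈ 31.272 × 0.3165 ≈ 9.898 mg/L.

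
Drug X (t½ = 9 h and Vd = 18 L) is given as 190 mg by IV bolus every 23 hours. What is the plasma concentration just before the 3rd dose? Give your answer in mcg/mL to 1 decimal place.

f = (1/2)^(τ/t½) = (1/2)^(23/9) ≈ 0.1701.
C₀ = D/Vd = 190/18 ≈ 10.556 mcg/mL.
Before the 3rd dose, 2 doses have been given. Superposition: Cmin = C₀·(f + f²).
≈ 10.556 × (0.1701 + 0.0289) ≈ 10.556 × 0.1990 ≈ 2.101 mcg/mL.

2.1 mcg/mL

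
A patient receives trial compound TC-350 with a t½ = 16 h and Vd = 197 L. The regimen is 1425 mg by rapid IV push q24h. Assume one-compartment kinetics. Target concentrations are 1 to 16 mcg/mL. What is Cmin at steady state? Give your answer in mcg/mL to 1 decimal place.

4.0 mcg/mL

Over one 24-h interval, 24/16 ≈ 1.5 half-lives elapse, leaving f ≈ 0.3536 of each dose.
Accumulation ratio R = 1/(1 − f) ≈ 1/0.6464 ≈ 1.5470.
Single-dose peak C₀ = D/Vd = 1425/197 ≈ 7.234 mcg/mL.
Cmax,ss = C₀/(1 − f) ≈ 7.234/0.6464 ≈ 11.191 mcg/mL.
One interval later, Cmin,ss = Cmax,ss·e^(−kτ) ≈ 11.191 × 0.3536 ≈ 3.957 mcg/mL.
Trough 4.0 mcg/mL vs MEC 1 mcg/mL: adequate.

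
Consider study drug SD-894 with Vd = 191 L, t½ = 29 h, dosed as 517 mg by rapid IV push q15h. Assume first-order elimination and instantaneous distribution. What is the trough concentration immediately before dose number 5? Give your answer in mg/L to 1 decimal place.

4.8 mg/L

f = (1/2)^(τ/t½) = (1/2)^(15/29) ≈ 0.6987.
C₀ = D/Vd = 517/191 ≈ 2.707 mg/L.
Before the 5th dose, 4 doses have been given. Superposition: Cmin = C₀·(f + f² + … + f^4).
≈ 2.707 × (0.6987 + 0.4882 + 0.3411 + 0.2383) ≈ 2.707 × 1.7663 ≈ 4.781 mg/L.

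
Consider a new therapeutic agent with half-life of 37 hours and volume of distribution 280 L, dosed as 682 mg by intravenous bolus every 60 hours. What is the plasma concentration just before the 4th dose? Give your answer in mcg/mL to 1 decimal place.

f = (1/2)^(τ/t½) = (1/2)^(60/37) ≈ 0.3250.
C₀ = D/Vd = 682/280 ≈ 2.436 mcg/mL.
Before the 4th dose, 3 doses have been given. Superposition: Cmin = C₀·(f + f² + … + f^3).
≈ 2.436 × (0.3250 + 0.1056 + 0.0343) ≈ 2.436 × 0.4649 ≈ 1.132 mcg/mL.

1.1 mcg/mL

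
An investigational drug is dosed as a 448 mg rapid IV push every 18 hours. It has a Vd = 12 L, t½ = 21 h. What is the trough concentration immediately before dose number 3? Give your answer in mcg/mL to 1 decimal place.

32.0 mcg/mL

f = (1/2)^(τ/t½) = (1/2)^(18/21) ≈ 0.5520.
C₀ = D/Vd = 448/12 ≈ 37.333 mcg/mL.
Before the 3rd dose, 2 doses have been given. Superposition: Cmin = C₀·(f + f²).
≈ 37.333 × (0.5520 + 0.3047) ≈ 37.333 × 0.8567 ≈ 31.983 mcg/mL.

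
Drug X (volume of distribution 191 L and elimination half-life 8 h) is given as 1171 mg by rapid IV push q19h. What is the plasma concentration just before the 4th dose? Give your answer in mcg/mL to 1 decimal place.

f = (1/2)^(τ/t½) = (1/2)^(19/8) ≈ 0.1928.
C₀ = D/Vd = 1171/191 ≈ 6.131 mcg/mL.
Before the 4th dose, 3 doses have been given. Superposition: Cmin = C₀·(f + f² + … + f^3).
≈ 6.131 × (0.1928 + 0.0372 + 0.0072) ≈ 6.131 × 0.2372 ≈ 1.454 mcg/mL.

1.5 mcg/mL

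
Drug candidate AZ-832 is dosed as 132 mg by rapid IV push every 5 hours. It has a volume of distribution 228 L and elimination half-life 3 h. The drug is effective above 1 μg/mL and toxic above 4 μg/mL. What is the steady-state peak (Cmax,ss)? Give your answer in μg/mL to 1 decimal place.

0.8 μg/mL

Over one 5-h interval, 5/3 ≈ 1.6667 half-lives elapse, leaving f ≈ 0.3150 of each dose.
At steady state, accumulation factor R = 1/(1 − e^(−kτ)) ≈ 1.4599.
Single-dose peak C₀ = D/Vd = 132/228 ≈ 0.579 μg/mL.
Steady-state peak Cmax,ss = C₀·R ≈ 0.579 × 1.4599 ≈ 0.845 μg/mL.
Peak 0.8 μg/mL vs MTC 4 μg/mL: below toxic threshold.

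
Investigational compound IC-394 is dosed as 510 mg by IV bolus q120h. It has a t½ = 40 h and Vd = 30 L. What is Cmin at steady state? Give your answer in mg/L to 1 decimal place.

2.4 mg/L

τ = 120 h = 3 half-lives, so f = (1/2)^3 = 0.125.
At steady state, R = 1/(1 − 0.125) = 8/7.
Single-dose peak C₀ = D/Vd = 510/30 = 17 mg/L.
Steady-state peak Cmax,ss = C₀·R = 17 × 8/7 ≈ 19.429 mg/L.
Steady-state trough Cmin,ss = Cmax,ss·f ≈ 19.429 × 0.125 ≈ 2.429 mg/L.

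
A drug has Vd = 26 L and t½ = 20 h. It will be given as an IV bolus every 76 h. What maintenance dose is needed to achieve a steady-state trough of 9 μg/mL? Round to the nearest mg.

3025 mg

τ/t½ = 76/20 ≈ 3.8, so f = (1/2)^(76/20) ≈ 0.071794.
Cmin,ss = (D/Vd)·f/(1−f), so D = Cmin,ss·Vd·(1−f)/f.
D = 9 × 26 × (1−f)/f ≈ 9 × 26 × 12.92874 ≈ 3025.33 mg.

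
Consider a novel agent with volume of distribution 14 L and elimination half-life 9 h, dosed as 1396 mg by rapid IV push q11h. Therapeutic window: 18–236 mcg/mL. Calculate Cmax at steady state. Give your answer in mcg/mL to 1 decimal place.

τ/t½ = 11/9 ≈ 1.2222, so fraction remaining f = (1/2)^(11/9) ≈ 0.4286.
Accumulation ratio R = 1/(1 − f) ≈ 1/0.5714 ≈ 1.7501.
Each bolus raises the concentration by D/Vd = 1396/14 ≈ 99.714 mcg/mL.
Cmax,ss = C₀/(1 − f) ≈ 99.714/0.5714 ≈ 174.508 mcg/mL.
Peak 174.5 mcg/mL vs MTC 236 mcg/mL: below toxic threshold.

174.5 mcg/mL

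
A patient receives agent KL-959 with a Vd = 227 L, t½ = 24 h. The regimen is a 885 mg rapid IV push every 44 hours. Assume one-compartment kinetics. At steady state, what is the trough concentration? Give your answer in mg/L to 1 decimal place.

Over one 44-h interval, 44/24 ≈ 1.8333 half-lives elapse, leaving f ≈ 0.2806 of each dose.
Single-dose peak C₀ = D/Vd = 885/227 ≈ 3.899 mg/L.
Steady-state trough Cmin,ss = C₀·f/(1−f) ≈ 3.899 × 0.2806/0.7194 ≈ 1.521 mg/L.

1.5 mg/L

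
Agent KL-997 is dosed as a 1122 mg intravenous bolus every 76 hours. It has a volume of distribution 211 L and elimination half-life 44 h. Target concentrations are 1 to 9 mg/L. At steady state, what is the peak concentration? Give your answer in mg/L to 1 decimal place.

7.6 mg/L

Over one 76-h interval, 76/44 ≈ 1.7273 half-lives elapse, leaving f ≈ 0.3020 of each dose.
At steady state, accumulation factor R = 1/(1 − e^(−kτ)) ≈ 1.4327.
Single-dose peak C₀ = D/Vd = 1122/211 ≈ 5.318 mg/L.
Cmax,ss = C₀/(1 − f) ≈ 5.318/0.6980 ≈ 7.619 mg/L.
Peak 7.6 mg/L vs MTC 9 mg/L: below toxic threshold.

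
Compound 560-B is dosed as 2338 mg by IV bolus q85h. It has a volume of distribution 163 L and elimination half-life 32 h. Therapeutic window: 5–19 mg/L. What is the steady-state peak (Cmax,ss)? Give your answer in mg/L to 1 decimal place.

k = ln2/t½ = ln2/32 ≈ 0.021661 h⁻¹; fraction remaining f = e^(−kτ) = e^(−0.021661×85) ≈ 0.1586.
Accumulation ratio R = 1/(1 − f) ≈ 1/0.8414 ≈ 1.1885.
Single-dose peak C₀ = D/Vd = 2338/163 ≈ 14.344 mg/L.
Steady-state peak Cmax,ss = C₀·R ≈ 14.344 × 1.1885 ≈ 17.048 mg/L.
Peak 17.0 mg/L vs MTC 19 mg/L: below toxic threshold.

17.0 mg/L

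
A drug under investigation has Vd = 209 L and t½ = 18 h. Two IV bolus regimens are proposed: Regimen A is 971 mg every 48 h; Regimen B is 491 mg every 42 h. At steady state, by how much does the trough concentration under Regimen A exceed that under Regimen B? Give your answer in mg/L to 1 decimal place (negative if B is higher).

0.3 mg/L

Regimen A: f = (1/2)^(48/18) ≈ 0.1575; Cmin,ss = (971/209)·f/(1−f) ≈ 0.869 mg/L.
Regimen B: f = (1/2)^(42/18) ≈ 0.1984; Cmin,ss = (491/209)·f/(1−f) ≈ 0.581 mg/L.
Difference ≈ 0.869 − 0.581 ≈ 0.288 mg/L.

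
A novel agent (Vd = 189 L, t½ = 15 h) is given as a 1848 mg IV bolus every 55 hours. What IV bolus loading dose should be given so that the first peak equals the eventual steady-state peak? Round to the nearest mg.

2006 mg

f = (1/2)^(55/15) ≈ 0.078745; accumulation ratio R = 1/(1−f) ≈ 1.08548.
Loading dose to hit Cmax,ss on first dose: D_load = D_maint·R ≈ 1848 × 1.08548 ≈ 2005.97 mg.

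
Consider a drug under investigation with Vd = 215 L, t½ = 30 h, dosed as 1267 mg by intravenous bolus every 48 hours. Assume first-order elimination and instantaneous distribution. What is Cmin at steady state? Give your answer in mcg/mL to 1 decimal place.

Over one 48-h interval, 48/30 ≈ 1.6 half-lives elapse, leaving f ≈ 0.3299 of each dose.
At steady state, accumulation factor R = 1/(1 − e^(−kτ)) ≈ 1.4923.
Single-dose peak C₀ = D/Vd = 1267/215 ≈ 5.893 mcg/mL.
Cmax,ss = C₀/(1 − f) ≈ 5.893/0.6701 ≈ 8.794 mcg/mL.
Steady-state trough Cmin,ss = Cmax,ss·f ≈ 8.794 × 0.3299 ≈ 2.901 mcg/mL.

2.9 mcg/mL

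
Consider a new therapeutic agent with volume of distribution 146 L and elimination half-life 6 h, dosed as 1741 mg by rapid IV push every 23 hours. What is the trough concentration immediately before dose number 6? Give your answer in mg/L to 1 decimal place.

f = (1/2)^(τ/t½) = (1/2)^(23/6) ≈ 0.0702.
C₀ = D/Vd = 1741/146 ≈ 11.925 mg/L.
Before the 6th dose, 5 doses have been given. Superposition: Cmin = C₀·(f + f² + … + f^5).
≈ 11.925 × (0.0702 + 0.0049 + 0.0003 + 0.0000 + 0.0000) ≈ 11.925 × 0.0754 ≈ 0.899 mg/L.

0.9 mg/L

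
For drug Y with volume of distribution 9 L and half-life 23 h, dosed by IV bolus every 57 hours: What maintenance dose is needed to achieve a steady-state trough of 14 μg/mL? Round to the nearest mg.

τ/t½ = 57/23 ≈ 2.4783, so f = (1/2)^(57/23) ≈ 0.179461.
Cmin,ss = (D/Vd)·f/(1−f), so D = Cmin,ss·Vd·(1−f)/f.
D = 14 × 9 × (1−f)/f ≈ 14 × 9 × 4.57224 ≈ 576.10 mg.

576 mg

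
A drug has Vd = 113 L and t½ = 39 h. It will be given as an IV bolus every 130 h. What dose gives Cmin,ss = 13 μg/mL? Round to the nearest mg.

τ/t½ = 130/39 ≈ 3.3333, so f = (1/2)^(130/39) ≈ 0.099213.
Cmin,ss = (D/Vd)·f/(1−f), so D = Cmin,ss·Vd·(1−f)/f.
D = 13 × 113 × (1−f)/f ≈ 13 × 113 × 9.07932 ≈ 13337.52 mg.

13338 mg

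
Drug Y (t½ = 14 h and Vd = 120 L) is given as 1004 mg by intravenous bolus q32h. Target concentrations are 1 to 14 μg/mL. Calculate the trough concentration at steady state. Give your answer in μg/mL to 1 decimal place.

τ/t½ = 32/14 ≈ 2.2857, so fraction remaining f = (1/2)^(32/14) ≈ 0.2051.
Accumulation ratio R = 1/(1 − f) ≈ 1/0.7949 ≈ 1.2580.
Each bolus raises the concentration by D/Vd = 1004/120 ≈ 8.367 μg/mL.
Steady-state peak Cmax,ss = C₀·R ≈ 8.367 × 1.2580 ≈ 10.526 μg/mL.
One interval later, Cmin,ss = Cmax,ss·e^(−kτ) ≈ 10.526 × 0.2051 ≈ 2.159 μg/mL.
Trough 2.2 μg/mL vs MEC 1 μg/mL: adequate.

2.2 μg/mL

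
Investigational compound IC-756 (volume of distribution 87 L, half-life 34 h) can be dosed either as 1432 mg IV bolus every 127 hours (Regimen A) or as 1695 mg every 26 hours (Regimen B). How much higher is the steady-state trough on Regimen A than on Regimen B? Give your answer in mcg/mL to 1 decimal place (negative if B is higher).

-26.5 mcg/mL

Regimen A: f = (1/2)^(127/34) ≈ 0.0751; Cmin,ss = (1432/87)·f/(1−f) ≈ 1.336 mcg/mL.
Regimen B: f = (1/2)^(26/34) ≈ 0.5886; Cmin,ss = (1695/87)·f/(1−f) ≈ 27.874 mcg/mL.
Difference ≈ 1.336 − 27.874 ≈ -26.538 mcg/mL.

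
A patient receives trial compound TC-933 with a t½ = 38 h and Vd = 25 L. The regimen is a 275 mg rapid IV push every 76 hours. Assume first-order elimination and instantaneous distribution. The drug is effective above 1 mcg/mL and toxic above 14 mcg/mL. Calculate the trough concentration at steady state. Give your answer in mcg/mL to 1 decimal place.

τ = 76 h = 2 half-lives, so f = (1/2)^2 = 0.25.
At steady state, R = 1/(1 − 0.25) = 4/3.
Single-dose peak C₀ = D/Vd = 275/25 = 11 mcg/mL.
Steady-state peak Cmax,ss = C₀·R = 11 × 4/3 ≈ 14.667 mcg/mL.
Steady-state trough Cmin,ss = Cmax,ss·f ≈ 14.667 × 0.25 ≈ 3.667 mcg/mL.
Trough 3.7 mcg/mL vs MEC 1 mcg/mL: adequate.

3.7 mcg/mL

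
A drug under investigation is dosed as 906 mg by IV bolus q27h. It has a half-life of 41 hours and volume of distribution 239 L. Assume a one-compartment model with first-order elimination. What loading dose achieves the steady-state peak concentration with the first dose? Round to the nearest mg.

f = (1/2)^(27/41) ≈ 0.633521; accumulation ratio R = 1/(1−f) ≈ 2.72867.
Loading dose to hit Cmax,ss on first dose: D_load = D_maint·R ≈ 906 × 2.72867 ≈ 2472.18 mg.

2472 mg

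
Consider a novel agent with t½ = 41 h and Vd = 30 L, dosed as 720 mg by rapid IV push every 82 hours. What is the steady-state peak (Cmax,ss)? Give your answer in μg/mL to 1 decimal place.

32.0 μg/mL

τ = 82 h = 2 half-lives, so f = (1/2)^2 = 0.25.
Accumulation ratio R = 1/(1 − f) = 1/0.75 = 4/3.
Single-dose peak C₀ = D/Vd = 720/30 = 24 μg/mL.
Steady-state peak Cmax,ss = C₀·R = 24 × 4/3 ≈ 32.000 μg/mL.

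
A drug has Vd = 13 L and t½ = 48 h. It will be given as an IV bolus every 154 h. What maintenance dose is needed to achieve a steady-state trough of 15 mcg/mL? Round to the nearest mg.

1607 mg

τ/t½ = 154/48 ≈ 3.2083, so f = (1/2)^(154/48) ≈ 0.108192.
Cmin,ss = (D/Vd)·f/(1−f), so D = Cmin,ss·Vd·(1−f)/f.
D = 15 × 13 × (1−f)/f ≈ 15 × 13 × 8.24283 ≈ 1607.35 mg.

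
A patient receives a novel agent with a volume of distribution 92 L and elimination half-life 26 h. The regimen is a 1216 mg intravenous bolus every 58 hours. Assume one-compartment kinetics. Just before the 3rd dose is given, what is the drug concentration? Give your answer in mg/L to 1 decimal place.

3.4 mg/L

f = (1/2)^(τ/t½) = (1/2)^(58/26) ≈ 0.2130.
C₀ = D/Vd = 1216/92 ≈ 13.217 mg/L.
Before the 3rd dose, 2 doses have been given. Superposition: Cmin = C₀·(f + f²).
≈ 13.217 × (0.2130 + 0.0454) ≈ 13.217 × 0.2584 ≈ 3.415 mg/L.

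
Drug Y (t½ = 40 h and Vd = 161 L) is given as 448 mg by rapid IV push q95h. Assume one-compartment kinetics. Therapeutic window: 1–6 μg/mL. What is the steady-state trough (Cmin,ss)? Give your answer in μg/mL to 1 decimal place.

k = ln2/t½ = ln2/40 ≈ 0.017329 h⁻¹; fraction remaining f = e^(−kτ) = e^(−0.017329×95) ≈ 0.1928.
Each bolus raises the concentration by D/Vd = 448/161 ≈ 2.783 μg/mL.
Steady-state trough Cmin,ss = C₀·f/(1−f) ≈ 2.783 × 0.1928/0.8072 ≈ 0.665 μg/mL.
Trough 0.7 μg/mL vs MEC 1 μg/mL: subtherapeutic.

0.7 μg/mL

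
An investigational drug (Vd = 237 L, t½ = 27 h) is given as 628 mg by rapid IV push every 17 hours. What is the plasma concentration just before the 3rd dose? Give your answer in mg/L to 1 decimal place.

2.8 mg/L

f = (1/2)^(τ/t½) = (1/2)^(17/27) ≈ 0.6463.
C₀ = D/Vd = 628/237 ≈ 2.650 mg/L.
Before the 3rd dose, 2 doses have been given. Superposition: Cmin = C₀·(f + f²).
≈ 2.650 × (0.6463 + 0.4177) ≈ 2.650 × 1.0640 ≈ 2.820 mg/L.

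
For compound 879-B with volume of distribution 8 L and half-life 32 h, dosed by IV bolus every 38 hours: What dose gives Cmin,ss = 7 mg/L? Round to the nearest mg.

τ/t½ = 38/32 ≈ 1.1875, so f = (1/2)^(38/32) ≈ 0.439063.
Cmin,ss = (D/Vd)·f/(1−f), so D = Cmin,ss·Vd·(1−f)/f.
D = 7 × 8 × (1−f)/f ≈ 7 × 8 × 1.27758 ≈ 71.54 mg.

72 mg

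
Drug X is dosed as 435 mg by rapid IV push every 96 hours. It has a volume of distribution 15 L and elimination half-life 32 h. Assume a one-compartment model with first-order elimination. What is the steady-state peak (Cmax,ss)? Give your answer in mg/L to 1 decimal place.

τ = 96 h = 3 half-lives, so f = (1/2)^3 = 0.125.
Accumulation ratio R = 1/(1 − f) = 1/0.875 = 8/7.
Single-dose peak C₀ = D/Vd = 435/15 = 29 mg/L.
Steady-state peak Cmax,ss = C₀·R = 29 × 8/7 ≈ 33.143 mg/L.

33.1 mg/L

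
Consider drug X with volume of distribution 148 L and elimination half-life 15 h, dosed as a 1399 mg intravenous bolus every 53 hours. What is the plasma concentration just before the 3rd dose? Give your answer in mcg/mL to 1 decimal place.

0.9 mcg/mL

f = (1/2)^(τ/t½) = (1/2)^(53/15) ≈ 0.0864.
C₀ = D/Vd = 1399/148 ≈ 9.453 mcg/mL.
Before the 3rd dose, 2 doses have been given. Superposition: Cmin = C₀·(f + f²).
≈ 9.453 × (0.0864 + 0.0075) ≈ 9.453 × 0.0939 ≈ 0.888 mcg/mL.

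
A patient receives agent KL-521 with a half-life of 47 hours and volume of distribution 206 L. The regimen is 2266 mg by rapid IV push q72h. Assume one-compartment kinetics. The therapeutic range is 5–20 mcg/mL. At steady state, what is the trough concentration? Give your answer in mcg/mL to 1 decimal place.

τ/t½ = 72/47 ≈ 1.5319, so fraction remaining f = (1/2)^(72/47) ≈ 0.3458.
Single-dose peak C₀ = D/Vd = 2266/206 ≈ 11.000 mcg/mL.
Steady-state trough Cmin,ss = C₀·f/(1−f) ≈ 11.000 × 0.3458/0.6542 ≈ 5.814 mcg/mL.
Trough 5.8 mcg/mL vs MEC 5 mcg/mL: adequate.

5.8 mcg/mL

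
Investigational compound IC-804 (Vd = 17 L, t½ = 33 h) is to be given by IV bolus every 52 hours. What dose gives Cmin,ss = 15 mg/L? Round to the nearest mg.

τ/t½ = 52/33 ≈ 1.5758, so f = (1/2)^(52/33) ≈ 0.335467.
Cmin,ss = (D/Vd)·f/(1−f), so D = Cmin,ss·Vd·(1−f)/f.
D = 15 × 17 × (1−f)/f ≈ 15 × 17 × 1.98092 ≈ 505.13 mg.

505 mg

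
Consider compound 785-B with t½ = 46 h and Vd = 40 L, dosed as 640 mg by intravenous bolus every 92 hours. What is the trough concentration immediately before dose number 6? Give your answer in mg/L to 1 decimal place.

5.3 mg/L

f = (1/2)^(τ/t½) = (1/2)^(92/46) ≈ 0.2500.
C₀ = D/Vd = 640/40 ≈ 16.000 mg/L.
Before the 6th dose, 5 doses have been given. Superposition: Cmin = C₀·(f + f² + … + f^5).
≈ 16.000 × (0.2500 + 0.0625 + 0.0156 + 0.0039 + 0.0010) ≈ 16.000 × 0.3330 ≈ 5.328 mg/L.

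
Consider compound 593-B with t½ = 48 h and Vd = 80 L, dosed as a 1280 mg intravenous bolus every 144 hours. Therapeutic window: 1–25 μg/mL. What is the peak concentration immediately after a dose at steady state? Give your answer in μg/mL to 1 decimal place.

18.3 μg/mL

τ = 144 h = 3 half-lives, so f = (1/2)^3 = 0.125.
At steady state, R = 1/(1 − 0.125) = 8/7.
Single-dose peak C₀ = D/Vd = 1280/80 = 16 μg/mL.
Steady-state peak Cmax,ss = C₀·R = 16 × 8/7 ≈ 18.286 μg/mL.
Peak 18.3 μg/mL vs MTC 25 μg/mL: below toxic threshold.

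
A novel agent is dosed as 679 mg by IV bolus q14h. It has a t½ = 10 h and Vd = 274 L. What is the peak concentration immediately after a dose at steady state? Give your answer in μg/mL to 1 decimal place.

4.0 μg/mL

Over one 14-h interval, 14/10 ≈ 1.4 half-lives elapse, leaving f ≈ 0.3789 of each dose.
Accumulation ratio R = 1/(1 − f) ≈ 1/0.6211 ≈ 1.6100.
Single-dose peak C₀ = D/Vd = 679/274 ≈ 2.478 μg/mL.
Cmax,ss = C₀/(1 − f) ≈ 2.478/0.6211 ≈ 3.990 μg/mL.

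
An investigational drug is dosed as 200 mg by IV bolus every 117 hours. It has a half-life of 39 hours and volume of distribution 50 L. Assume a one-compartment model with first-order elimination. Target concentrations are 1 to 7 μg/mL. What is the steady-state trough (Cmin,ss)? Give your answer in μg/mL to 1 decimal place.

0.6 μg/mL

τ = 117 h = 3 half-lives, so f = (1/2)^3 = 0.125.
At steady state, R = 1/(1 − 0.125) = 8/7.
Single-dose peak C₀ = D/Vd = 200/50 = 4 μg/mL.
Steady-state peak Cmax,ss = C₀·R = 4 × 8/7 ≈ 4.571 μg/mL.
Steady-state trough Cmin,ss = Cmax,ss·f ≈ 4.571 × 0.125 ≈ 0.571 μg/mL.
Trough 0.6 μg/mL vs MEC 1 μg/mL: subtherapeutic.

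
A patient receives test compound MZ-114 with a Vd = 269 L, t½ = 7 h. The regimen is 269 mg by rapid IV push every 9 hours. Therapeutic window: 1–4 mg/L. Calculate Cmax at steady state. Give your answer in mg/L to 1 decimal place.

1.7 mg/L

k = ln2/t½ = ln2/7 ≈ 0.099021 h⁻¹; fraction remaining f = e^(−kτ) = e^(−0.099021×9) ≈ 0.4102.
Accumulation ratio R = 1/(1 − f) ≈ 1/0.5898 ≈ 1.6955.
Single-dose peak C₀ = D/Vd = 269/269 ≈ 1.000 mg/L.
Steady-state peak Cmax,ss = C₀·R ≈ 1.000 × 1.6955 ≈ 1.696 mg/L.
Peak 1.7 mg/L vs MTC 4 mg/L: below toxic threshold.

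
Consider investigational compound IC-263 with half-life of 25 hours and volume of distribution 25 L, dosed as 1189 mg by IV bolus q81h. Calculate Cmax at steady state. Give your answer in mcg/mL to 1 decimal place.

53.2 mcg/mL

k = ln2/t½ = ln2/25 ≈ 0.027726 h⁻¹; fraction remaining f = e^(−kτ) = e^(−0.027726×81) ≈ 0.1058.
At steady state, accumulation factor R = 1/(1 − e^(−kτ)) ≈ 1.1183.
Single-dose peak C₀ = D/Vd = 1189/25 ≈ 47.560 mcg/mL.
Steady-state peak Cmax,ss = C₀·R ≈ 47.560 × 1.1183 ≈ 53.186 mcg/mL.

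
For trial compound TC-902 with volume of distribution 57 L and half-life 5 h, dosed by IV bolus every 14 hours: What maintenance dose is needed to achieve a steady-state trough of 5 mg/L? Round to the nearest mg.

τ/t½ = 14/5 ≈ 2.8, so f = (1/2)^(14/5) ≈ 0.143587.
Cmin,ss = (D/Vd)·f/(1−f), so D = Cmin,ss·Vd·(1−f)/f.
D = 5 × 57 × (1−f)/f ≈ 5 × 57 × 5.96442 ≈ 1699.86 mg.

1700 mg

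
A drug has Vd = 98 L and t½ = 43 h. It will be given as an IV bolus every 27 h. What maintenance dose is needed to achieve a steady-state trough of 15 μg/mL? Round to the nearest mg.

τ/t½ = 27/43 ≈ 0.62791, so f = (1/2)^(27/43) ≈ 0.647115.
Cmin,ss = (D/Vd)·f/(1−f), so D = Cmin,ss·Vd·(1−f)/f.
D = 15 × 98 × (1−f)/f ≈ 15 × 98 × 0.54532 ≈ 801.62 mg.

802 mg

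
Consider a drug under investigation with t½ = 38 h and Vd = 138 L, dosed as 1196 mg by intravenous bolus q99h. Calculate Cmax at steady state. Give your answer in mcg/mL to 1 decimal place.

τ/t½ = 99/38 ≈ 2.6053, so fraction remaining f = (1/2)^(99/38) ≈ 0.1643.
At steady state, accumulation factor R = 1/(1 − e^(−kτ)) ≈ 1.1966.
Each bolus raises the concentration by D/Vd = 1196/138 ≈ 8.667 mcg/mL.
Cmax,ss = C₀/(1 − f) ≈ 8.667/0.8357 ≈ 10.371 mcg/mL.

10.4 mcg/mL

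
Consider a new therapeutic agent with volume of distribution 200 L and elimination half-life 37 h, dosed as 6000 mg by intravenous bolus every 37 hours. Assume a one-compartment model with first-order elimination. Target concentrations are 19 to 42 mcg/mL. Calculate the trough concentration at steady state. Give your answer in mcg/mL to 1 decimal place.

30.0 mcg/mL

τ = 37 h = 1 half-life, so f = (1/2)^1 = 0.5.
At steady state, R = 1/(1 − 0.5) = 2/1.
Single-dose peak C₀ = D/Vd = 6000/200 = 30 mcg/mL.
Steady-state peak Cmax,ss = C₀·R = 30 × 2/1 ≈ 60.000 mcg/mL.
Steady-state trough Cmin,ss = Cmax,ss·f ≈ 60.000 × 0.5 ≈ 30.000 mcg/mL.
Trough 30.0 mcg/mL vs MEC 19 mcg/mL: adequate.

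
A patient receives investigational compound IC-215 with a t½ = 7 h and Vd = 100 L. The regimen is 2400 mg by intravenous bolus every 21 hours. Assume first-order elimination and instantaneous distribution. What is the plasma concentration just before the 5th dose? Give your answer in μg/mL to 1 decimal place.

f = (1/2)^(τ/t½) = (1/2)^(21/7) ≈ 0.1250.
C₀ = D/Vd = 2400/100 ≈ 24.000 μg/mL.
Before the 5th dose, 4 doses have been given. Superposition: Cmin = C₀·(f + f² + … + f^4).
≈ 24.000 × (0.1250 + 0.0156 + 0.0020 + 0.0002) ≈ 24.000 × 0.1428 ≈ 3.427 μg/mL.

3.4 μg/mL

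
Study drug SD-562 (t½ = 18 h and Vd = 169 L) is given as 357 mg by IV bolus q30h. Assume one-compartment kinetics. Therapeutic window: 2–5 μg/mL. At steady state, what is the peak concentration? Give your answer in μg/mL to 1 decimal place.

3.1 μg/mL

Over one 30-h interval, 30/18 ≈ 1.6667 half-lives elapse, leaving f ≈ 0.3150 of each dose.
Accumulation ratio R = 1/(1 − f) ≈ 1/0.6850 ≈ 1.4599.
Each bolus raises the concentration by D/Vd = 357/169 ≈ 2.112 μg/mL.
Steady-state peak Cmax,ss = C₀·R ≈ 2.112 × 1.4599 ≈ 3.083 μg/mL.
Peak 3.1 μg/mL vs MTC 5 μg/mL: below toxic threshold.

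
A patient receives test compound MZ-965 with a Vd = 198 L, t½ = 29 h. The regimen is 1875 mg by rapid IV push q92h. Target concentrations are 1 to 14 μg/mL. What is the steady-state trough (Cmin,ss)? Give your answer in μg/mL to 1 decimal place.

k = ln2/t½ = ln2/29 ≈ 0.023902 h⁻¹; fraction remaining f = e^(−kτ) = e^(−0.023902×92) ≈ 0.1109.
Accumulation ratio R = 1/(1 − f) ≈ 1/0.8891 ≈ 1.1247.
Single-dose peak C₀ = D/Vd = 1875/198 ≈ 9.470 μg/mL.
Cmax,ss = C₀/(1 − f) ≈ 9.470/0.8891 ≈ 10.651 μg/mL.
Steady-state trough Cmin,ss = Cmax,ss·f ≈ 10.651 × 0.1109 ≈ 1.181 μg/mL.
Trough 1.2 μg/mL vs MEC 1 μg/mL: adequate.

1.2 μg/mL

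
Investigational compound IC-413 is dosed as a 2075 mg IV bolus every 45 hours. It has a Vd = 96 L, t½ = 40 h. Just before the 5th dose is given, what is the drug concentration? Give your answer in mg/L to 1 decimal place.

17.5 mg/L

f = (1/2)^(τ/t½) = (1/2)^(45/40) ≈ 0.4585.
C₀ = D/Vd = 2075/96 ≈ 21.615 mg/L.
Before the 5th dose, 4 doses have been given. Superposition: Cmin = C₀·(f + f² + … + f^4).
≈ 21.615 × (0.4585 + 0.2102 + 0.0964 + 0.0442) ≈ 21.615 × 0.8093 ≈ 17.493 mg/L.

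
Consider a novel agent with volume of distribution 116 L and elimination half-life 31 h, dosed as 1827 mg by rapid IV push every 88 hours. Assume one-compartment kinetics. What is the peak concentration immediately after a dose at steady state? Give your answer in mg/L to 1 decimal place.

18.3 mg/L

τ/t½ = 88/31 ≈ 2.8387, so fraction remaining f = (1/2)^(88/31) ≈ 0.1398.
At steady state, accumulation factor R = 1/(1 − e^(−kτ)) ≈ 1.1625.
Each bolus raises the concentration by D/Vd = 1827/116 ≈ 15.750 mg/L.
Steady-state peak Cmax,ss = C₀·R ≈ 15.750 × 1.1625 ≈ 18.309 mg/L.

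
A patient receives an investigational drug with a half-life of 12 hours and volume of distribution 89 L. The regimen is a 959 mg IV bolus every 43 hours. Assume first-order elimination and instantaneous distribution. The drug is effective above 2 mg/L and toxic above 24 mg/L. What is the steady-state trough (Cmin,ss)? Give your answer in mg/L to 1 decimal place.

Over one 43-h interval, 43/12 ≈ 3.5833 half-lives elapse, leaving f ≈ 0.0834 of each dose.
Each bolus raises the concentration by D/Vd = 959/89 ≈ 10.775 mg/L.
Steady-state trough Cmin,ss = C₀·f/(1−f) ≈ 10.775 × 0.0834/0.9166 ≈ 0.980 mg/L.
Trough 1.0 mg/L vs MEC 2 mg/L: subtherapeutic.

1.0 mg/L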